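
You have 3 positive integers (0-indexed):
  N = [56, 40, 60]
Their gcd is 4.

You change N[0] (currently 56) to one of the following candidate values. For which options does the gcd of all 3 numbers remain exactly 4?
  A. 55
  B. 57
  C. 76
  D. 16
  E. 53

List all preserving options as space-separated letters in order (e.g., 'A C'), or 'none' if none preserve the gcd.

Answer: C D

Derivation:
Old gcd = 4; gcd of others (without N[0]) = 20
New gcd for candidate v: gcd(20, v). Preserves old gcd iff gcd(20, v) = 4.
  Option A: v=55, gcd(20,55)=5 -> changes
  Option B: v=57, gcd(20,57)=1 -> changes
  Option C: v=76, gcd(20,76)=4 -> preserves
  Option D: v=16, gcd(20,16)=4 -> preserves
  Option E: v=53, gcd(20,53)=1 -> changes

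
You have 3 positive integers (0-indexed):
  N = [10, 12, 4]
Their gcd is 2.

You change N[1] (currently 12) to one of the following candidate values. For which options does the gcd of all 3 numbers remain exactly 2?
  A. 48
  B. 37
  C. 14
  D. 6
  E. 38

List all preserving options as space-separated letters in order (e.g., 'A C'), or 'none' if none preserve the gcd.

Old gcd = 2; gcd of others (without N[1]) = 2
New gcd for candidate v: gcd(2, v). Preserves old gcd iff gcd(2, v) = 2.
  Option A: v=48, gcd(2,48)=2 -> preserves
  Option B: v=37, gcd(2,37)=1 -> changes
  Option C: v=14, gcd(2,14)=2 -> preserves
  Option D: v=6, gcd(2,6)=2 -> preserves
  Option E: v=38, gcd(2,38)=2 -> preserves

Answer: A C D E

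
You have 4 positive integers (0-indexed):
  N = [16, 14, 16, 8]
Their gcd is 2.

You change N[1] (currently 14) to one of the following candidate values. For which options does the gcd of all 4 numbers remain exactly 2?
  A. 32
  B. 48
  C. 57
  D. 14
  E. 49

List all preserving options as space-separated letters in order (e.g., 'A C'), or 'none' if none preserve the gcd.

Old gcd = 2; gcd of others (without N[1]) = 8
New gcd for candidate v: gcd(8, v). Preserves old gcd iff gcd(8, v) = 2.
  Option A: v=32, gcd(8,32)=8 -> changes
  Option B: v=48, gcd(8,48)=8 -> changes
  Option C: v=57, gcd(8,57)=1 -> changes
  Option D: v=14, gcd(8,14)=2 -> preserves
  Option E: v=49, gcd(8,49)=1 -> changes

Answer: D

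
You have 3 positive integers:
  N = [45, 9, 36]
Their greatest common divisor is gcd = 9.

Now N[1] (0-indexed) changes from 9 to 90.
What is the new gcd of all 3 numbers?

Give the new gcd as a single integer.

Answer: 9

Derivation:
Numbers: [45, 9, 36], gcd = 9
Change: index 1, 9 -> 90
gcd of the OTHER numbers (without index 1): gcd([45, 36]) = 9
New gcd = gcd(g_others, new_val) = gcd(9, 90) = 9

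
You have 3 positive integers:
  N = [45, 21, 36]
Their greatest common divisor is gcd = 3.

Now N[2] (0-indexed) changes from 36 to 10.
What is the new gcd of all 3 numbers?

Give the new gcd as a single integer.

Answer: 1

Derivation:
Numbers: [45, 21, 36], gcd = 3
Change: index 2, 36 -> 10
gcd of the OTHER numbers (without index 2): gcd([45, 21]) = 3
New gcd = gcd(g_others, new_val) = gcd(3, 10) = 1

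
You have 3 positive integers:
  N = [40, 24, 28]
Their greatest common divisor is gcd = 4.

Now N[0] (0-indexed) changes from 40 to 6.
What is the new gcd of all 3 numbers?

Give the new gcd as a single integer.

Numbers: [40, 24, 28], gcd = 4
Change: index 0, 40 -> 6
gcd of the OTHER numbers (without index 0): gcd([24, 28]) = 4
New gcd = gcd(g_others, new_val) = gcd(4, 6) = 2

Answer: 2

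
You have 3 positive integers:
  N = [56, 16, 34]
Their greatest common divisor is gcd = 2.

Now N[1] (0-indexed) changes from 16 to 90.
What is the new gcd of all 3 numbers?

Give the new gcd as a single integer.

Numbers: [56, 16, 34], gcd = 2
Change: index 1, 16 -> 90
gcd of the OTHER numbers (without index 1): gcd([56, 34]) = 2
New gcd = gcd(g_others, new_val) = gcd(2, 90) = 2

Answer: 2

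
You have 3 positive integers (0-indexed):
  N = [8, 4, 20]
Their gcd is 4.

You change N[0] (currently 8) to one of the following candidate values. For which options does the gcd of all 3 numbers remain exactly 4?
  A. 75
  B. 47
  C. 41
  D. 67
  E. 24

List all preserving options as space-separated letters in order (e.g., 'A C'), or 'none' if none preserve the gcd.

Old gcd = 4; gcd of others (without N[0]) = 4
New gcd for candidate v: gcd(4, v). Preserves old gcd iff gcd(4, v) = 4.
  Option A: v=75, gcd(4,75)=1 -> changes
  Option B: v=47, gcd(4,47)=1 -> changes
  Option C: v=41, gcd(4,41)=1 -> changes
  Option D: v=67, gcd(4,67)=1 -> changes
  Option E: v=24, gcd(4,24)=4 -> preserves

Answer: E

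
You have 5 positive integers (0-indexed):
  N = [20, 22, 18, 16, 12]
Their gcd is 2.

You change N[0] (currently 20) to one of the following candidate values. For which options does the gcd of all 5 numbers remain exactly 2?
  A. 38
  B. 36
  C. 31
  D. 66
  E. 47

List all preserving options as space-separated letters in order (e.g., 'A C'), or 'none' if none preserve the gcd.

Answer: A B D

Derivation:
Old gcd = 2; gcd of others (without N[0]) = 2
New gcd for candidate v: gcd(2, v). Preserves old gcd iff gcd(2, v) = 2.
  Option A: v=38, gcd(2,38)=2 -> preserves
  Option B: v=36, gcd(2,36)=2 -> preserves
  Option C: v=31, gcd(2,31)=1 -> changes
  Option D: v=66, gcd(2,66)=2 -> preserves
  Option E: v=47, gcd(2,47)=1 -> changes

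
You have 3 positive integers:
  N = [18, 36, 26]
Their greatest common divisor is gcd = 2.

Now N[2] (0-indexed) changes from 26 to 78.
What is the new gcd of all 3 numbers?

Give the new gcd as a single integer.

Numbers: [18, 36, 26], gcd = 2
Change: index 2, 26 -> 78
gcd of the OTHER numbers (without index 2): gcd([18, 36]) = 18
New gcd = gcd(g_others, new_val) = gcd(18, 78) = 6

Answer: 6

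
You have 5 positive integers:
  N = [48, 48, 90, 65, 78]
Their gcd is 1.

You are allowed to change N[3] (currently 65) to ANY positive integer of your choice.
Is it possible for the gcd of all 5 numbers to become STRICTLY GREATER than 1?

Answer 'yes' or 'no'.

Answer: yes

Derivation:
Current gcd = 1
gcd of all OTHER numbers (without N[3]=65): gcd([48, 48, 90, 78]) = 6
The new gcd after any change is gcd(6, new_value).
This can be at most 6.
Since 6 > old gcd 1, the gcd CAN increase (e.g., set N[3] = 6).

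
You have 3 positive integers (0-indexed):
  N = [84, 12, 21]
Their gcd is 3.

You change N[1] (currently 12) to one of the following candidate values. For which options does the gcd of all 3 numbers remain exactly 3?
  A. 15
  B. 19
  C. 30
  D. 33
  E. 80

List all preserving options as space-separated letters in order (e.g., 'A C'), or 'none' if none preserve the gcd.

Answer: A C D

Derivation:
Old gcd = 3; gcd of others (without N[1]) = 21
New gcd for candidate v: gcd(21, v). Preserves old gcd iff gcd(21, v) = 3.
  Option A: v=15, gcd(21,15)=3 -> preserves
  Option B: v=19, gcd(21,19)=1 -> changes
  Option C: v=30, gcd(21,30)=3 -> preserves
  Option D: v=33, gcd(21,33)=3 -> preserves
  Option E: v=80, gcd(21,80)=1 -> changes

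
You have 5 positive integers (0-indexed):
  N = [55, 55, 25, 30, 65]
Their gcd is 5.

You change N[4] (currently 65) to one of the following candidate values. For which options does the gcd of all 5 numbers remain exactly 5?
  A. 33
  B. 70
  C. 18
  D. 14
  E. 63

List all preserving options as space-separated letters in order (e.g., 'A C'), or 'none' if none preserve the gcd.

Answer: B

Derivation:
Old gcd = 5; gcd of others (without N[4]) = 5
New gcd for candidate v: gcd(5, v). Preserves old gcd iff gcd(5, v) = 5.
  Option A: v=33, gcd(5,33)=1 -> changes
  Option B: v=70, gcd(5,70)=5 -> preserves
  Option C: v=18, gcd(5,18)=1 -> changes
  Option D: v=14, gcd(5,14)=1 -> changes
  Option E: v=63, gcd(5,63)=1 -> changes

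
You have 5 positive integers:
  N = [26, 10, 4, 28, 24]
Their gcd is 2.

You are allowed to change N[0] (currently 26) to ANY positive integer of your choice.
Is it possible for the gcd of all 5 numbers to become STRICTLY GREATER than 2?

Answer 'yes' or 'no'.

Answer: no

Derivation:
Current gcd = 2
gcd of all OTHER numbers (without N[0]=26): gcd([10, 4, 28, 24]) = 2
The new gcd after any change is gcd(2, new_value).
This can be at most 2.
Since 2 = old gcd 2, the gcd can only stay the same or decrease.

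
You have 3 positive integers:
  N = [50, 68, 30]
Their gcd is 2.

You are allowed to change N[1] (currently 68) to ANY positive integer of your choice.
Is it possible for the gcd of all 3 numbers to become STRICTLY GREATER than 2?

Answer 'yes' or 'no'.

Current gcd = 2
gcd of all OTHER numbers (without N[1]=68): gcd([50, 30]) = 10
The new gcd after any change is gcd(10, new_value).
This can be at most 10.
Since 10 > old gcd 2, the gcd CAN increase (e.g., set N[1] = 10).

Answer: yes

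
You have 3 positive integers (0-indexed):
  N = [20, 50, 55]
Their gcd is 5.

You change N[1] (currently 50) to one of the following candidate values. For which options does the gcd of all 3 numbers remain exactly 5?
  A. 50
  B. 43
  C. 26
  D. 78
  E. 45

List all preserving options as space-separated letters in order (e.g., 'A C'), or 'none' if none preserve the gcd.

Old gcd = 5; gcd of others (without N[1]) = 5
New gcd for candidate v: gcd(5, v). Preserves old gcd iff gcd(5, v) = 5.
  Option A: v=50, gcd(5,50)=5 -> preserves
  Option B: v=43, gcd(5,43)=1 -> changes
  Option C: v=26, gcd(5,26)=1 -> changes
  Option D: v=78, gcd(5,78)=1 -> changes
  Option E: v=45, gcd(5,45)=5 -> preserves

Answer: A E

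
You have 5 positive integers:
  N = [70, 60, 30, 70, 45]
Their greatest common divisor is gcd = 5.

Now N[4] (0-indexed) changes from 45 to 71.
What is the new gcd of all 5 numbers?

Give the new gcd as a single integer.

Numbers: [70, 60, 30, 70, 45], gcd = 5
Change: index 4, 45 -> 71
gcd of the OTHER numbers (without index 4): gcd([70, 60, 30, 70]) = 10
New gcd = gcd(g_others, new_val) = gcd(10, 71) = 1

Answer: 1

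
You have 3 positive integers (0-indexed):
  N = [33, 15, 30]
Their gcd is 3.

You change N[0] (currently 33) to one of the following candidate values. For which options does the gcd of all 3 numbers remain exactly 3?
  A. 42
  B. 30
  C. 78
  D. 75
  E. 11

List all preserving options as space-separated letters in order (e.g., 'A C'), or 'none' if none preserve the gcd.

Answer: A C

Derivation:
Old gcd = 3; gcd of others (without N[0]) = 15
New gcd for candidate v: gcd(15, v). Preserves old gcd iff gcd(15, v) = 3.
  Option A: v=42, gcd(15,42)=3 -> preserves
  Option B: v=30, gcd(15,30)=15 -> changes
  Option C: v=78, gcd(15,78)=3 -> preserves
  Option D: v=75, gcd(15,75)=15 -> changes
  Option E: v=11, gcd(15,11)=1 -> changes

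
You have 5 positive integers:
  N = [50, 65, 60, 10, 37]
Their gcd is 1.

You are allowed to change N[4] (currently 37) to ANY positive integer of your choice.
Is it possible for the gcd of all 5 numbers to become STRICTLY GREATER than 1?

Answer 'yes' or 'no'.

Answer: yes

Derivation:
Current gcd = 1
gcd of all OTHER numbers (without N[4]=37): gcd([50, 65, 60, 10]) = 5
The new gcd after any change is gcd(5, new_value).
This can be at most 5.
Since 5 > old gcd 1, the gcd CAN increase (e.g., set N[4] = 5).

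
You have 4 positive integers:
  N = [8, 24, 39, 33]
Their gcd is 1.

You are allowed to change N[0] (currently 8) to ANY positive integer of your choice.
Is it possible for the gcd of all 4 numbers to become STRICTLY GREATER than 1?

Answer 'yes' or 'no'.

Answer: yes

Derivation:
Current gcd = 1
gcd of all OTHER numbers (without N[0]=8): gcd([24, 39, 33]) = 3
The new gcd after any change is gcd(3, new_value).
This can be at most 3.
Since 3 > old gcd 1, the gcd CAN increase (e.g., set N[0] = 3).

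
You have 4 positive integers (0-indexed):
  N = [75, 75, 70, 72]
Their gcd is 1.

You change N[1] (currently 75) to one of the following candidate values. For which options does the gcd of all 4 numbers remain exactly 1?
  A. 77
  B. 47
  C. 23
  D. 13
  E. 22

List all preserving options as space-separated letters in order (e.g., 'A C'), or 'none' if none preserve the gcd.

Answer: A B C D E

Derivation:
Old gcd = 1; gcd of others (without N[1]) = 1
New gcd for candidate v: gcd(1, v). Preserves old gcd iff gcd(1, v) = 1.
  Option A: v=77, gcd(1,77)=1 -> preserves
  Option B: v=47, gcd(1,47)=1 -> preserves
  Option C: v=23, gcd(1,23)=1 -> preserves
  Option D: v=13, gcd(1,13)=1 -> preserves
  Option E: v=22, gcd(1,22)=1 -> preserves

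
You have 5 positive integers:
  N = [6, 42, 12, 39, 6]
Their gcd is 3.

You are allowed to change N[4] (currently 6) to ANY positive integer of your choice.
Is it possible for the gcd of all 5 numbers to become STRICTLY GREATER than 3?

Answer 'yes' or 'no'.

Current gcd = 3
gcd of all OTHER numbers (without N[4]=6): gcd([6, 42, 12, 39]) = 3
The new gcd after any change is gcd(3, new_value).
This can be at most 3.
Since 3 = old gcd 3, the gcd can only stay the same or decrease.

Answer: no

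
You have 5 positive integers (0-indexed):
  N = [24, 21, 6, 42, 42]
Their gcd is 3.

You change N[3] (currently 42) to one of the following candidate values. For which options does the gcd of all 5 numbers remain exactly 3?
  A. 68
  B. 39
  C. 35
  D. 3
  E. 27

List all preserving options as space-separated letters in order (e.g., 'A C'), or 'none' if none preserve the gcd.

Answer: B D E

Derivation:
Old gcd = 3; gcd of others (without N[3]) = 3
New gcd for candidate v: gcd(3, v). Preserves old gcd iff gcd(3, v) = 3.
  Option A: v=68, gcd(3,68)=1 -> changes
  Option B: v=39, gcd(3,39)=3 -> preserves
  Option C: v=35, gcd(3,35)=1 -> changes
  Option D: v=3, gcd(3,3)=3 -> preserves
  Option E: v=27, gcd(3,27)=3 -> preserves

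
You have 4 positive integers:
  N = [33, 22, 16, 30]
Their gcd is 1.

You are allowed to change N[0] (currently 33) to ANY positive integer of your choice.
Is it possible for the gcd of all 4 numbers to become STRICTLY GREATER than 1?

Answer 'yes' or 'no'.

Current gcd = 1
gcd of all OTHER numbers (without N[0]=33): gcd([22, 16, 30]) = 2
The new gcd after any change is gcd(2, new_value).
This can be at most 2.
Since 2 > old gcd 1, the gcd CAN increase (e.g., set N[0] = 2).

Answer: yes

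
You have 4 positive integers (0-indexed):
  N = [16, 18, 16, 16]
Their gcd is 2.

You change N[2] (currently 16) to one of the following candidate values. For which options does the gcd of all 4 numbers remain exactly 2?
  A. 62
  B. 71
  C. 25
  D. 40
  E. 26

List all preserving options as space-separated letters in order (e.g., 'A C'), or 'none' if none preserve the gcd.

Answer: A D E

Derivation:
Old gcd = 2; gcd of others (without N[2]) = 2
New gcd for candidate v: gcd(2, v). Preserves old gcd iff gcd(2, v) = 2.
  Option A: v=62, gcd(2,62)=2 -> preserves
  Option B: v=71, gcd(2,71)=1 -> changes
  Option C: v=25, gcd(2,25)=1 -> changes
  Option D: v=40, gcd(2,40)=2 -> preserves
  Option E: v=26, gcd(2,26)=2 -> preserves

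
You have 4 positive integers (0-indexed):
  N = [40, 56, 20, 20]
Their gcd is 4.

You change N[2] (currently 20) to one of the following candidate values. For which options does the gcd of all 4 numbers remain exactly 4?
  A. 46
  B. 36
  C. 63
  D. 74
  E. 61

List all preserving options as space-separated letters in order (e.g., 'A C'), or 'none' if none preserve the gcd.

Answer: B

Derivation:
Old gcd = 4; gcd of others (without N[2]) = 4
New gcd for candidate v: gcd(4, v). Preserves old gcd iff gcd(4, v) = 4.
  Option A: v=46, gcd(4,46)=2 -> changes
  Option B: v=36, gcd(4,36)=4 -> preserves
  Option C: v=63, gcd(4,63)=1 -> changes
  Option D: v=74, gcd(4,74)=2 -> changes
  Option E: v=61, gcd(4,61)=1 -> changes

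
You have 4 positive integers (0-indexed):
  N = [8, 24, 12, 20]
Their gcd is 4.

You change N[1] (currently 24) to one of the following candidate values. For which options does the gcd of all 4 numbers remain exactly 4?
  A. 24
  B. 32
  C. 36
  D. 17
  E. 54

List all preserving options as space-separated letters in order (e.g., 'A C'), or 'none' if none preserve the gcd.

Answer: A B C

Derivation:
Old gcd = 4; gcd of others (without N[1]) = 4
New gcd for candidate v: gcd(4, v). Preserves old gcd iff gcd(4, v) = 4.
  Option A: v=24, gcd(4,24)=4 -> preserves
  Option B: v=32, gcd(4,32)=4 -> preserves
  Option C: v=36, gcd(4,36)=4 -> preserves
  Option D: v=17, gcd(4,17)=1 -> changes
  Option E: v=54, gcd(4,54)=2 -> changes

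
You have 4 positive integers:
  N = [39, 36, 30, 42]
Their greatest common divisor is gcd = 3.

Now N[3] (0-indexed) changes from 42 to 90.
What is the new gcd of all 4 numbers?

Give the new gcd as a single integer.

Answer: 3

Derivation:
Numbers: [39, 36, 30, 42], gcd = 3
Change: index 3, 42 -> 90
gcd of the OTHER numbers (without index 3): gcd([39, 36, 30]) = 3
New gcd = gcd(g_others, new_val) = gcd(3, 90) = 3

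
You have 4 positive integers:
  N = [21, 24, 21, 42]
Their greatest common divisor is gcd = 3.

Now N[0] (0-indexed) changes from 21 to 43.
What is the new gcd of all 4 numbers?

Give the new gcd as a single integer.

Numbers: [21, 24, 21, 42], gcd = 3
Change: index 0, 21 -> 43
gcd of the OTHER numbers (without index 0): gcd([24, 21, 42]) = 3
New gcd = gcd(g_others, new_val) = gcd(3, 43) = 1

Answer: 1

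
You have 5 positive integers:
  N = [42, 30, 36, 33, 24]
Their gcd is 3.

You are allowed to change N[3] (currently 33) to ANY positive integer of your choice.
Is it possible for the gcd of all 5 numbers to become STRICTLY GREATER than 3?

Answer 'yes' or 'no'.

Answer: yes

Derivation:
Current gcd = 3
gcd of all OTHER numbers (without N[3]=33): gcd([42, 30, 36, 24]) = 6
The new gcd after any change is gcd(6, new_value).
This can be at most 6.
Since 6 > old gcd 3, the gcd CAN increase (e.g., set N[3] = 6).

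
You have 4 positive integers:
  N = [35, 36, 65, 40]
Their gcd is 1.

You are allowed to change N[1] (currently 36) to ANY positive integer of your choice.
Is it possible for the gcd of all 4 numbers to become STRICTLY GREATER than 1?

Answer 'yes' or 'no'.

Current gcd = 1
gcd of all OTHER numbers (without N[1]=36): gcd([35, 65, 40]) = 5
The new gcd after any change is gcd(5, new_value).
This can be at most 5.
Since 5 > old gcd 1, the gcd CAN increase (e.g., set N[1] = 5).

Answer: yes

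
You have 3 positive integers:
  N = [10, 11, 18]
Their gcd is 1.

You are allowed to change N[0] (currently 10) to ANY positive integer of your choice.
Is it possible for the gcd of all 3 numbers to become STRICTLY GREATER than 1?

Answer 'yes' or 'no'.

Answer: no

Derivation:
Current gcd = 1
gcd of all OTHER numbers (without N[0]=10): gcd([11, 18]) = 1
The new gcd after any change is gcd(1, new_value).
This can be at most 1.
Since 1 = old gcd 1, the gcd can only stay the same or decrease.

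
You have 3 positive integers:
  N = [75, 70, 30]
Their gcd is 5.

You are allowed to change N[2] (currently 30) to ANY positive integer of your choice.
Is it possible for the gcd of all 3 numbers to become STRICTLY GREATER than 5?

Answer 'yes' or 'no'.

Answer: no

Derivation:
Current gcd = 5
gcd of all OTHER numbers (without N[2]=30): gcd([75, 70]) = 5
The new gcd after any change is gcd(5, new_value).
This can be at most 5.
Since 5 = old gcd 5, the gcd can only stay the same or decrease.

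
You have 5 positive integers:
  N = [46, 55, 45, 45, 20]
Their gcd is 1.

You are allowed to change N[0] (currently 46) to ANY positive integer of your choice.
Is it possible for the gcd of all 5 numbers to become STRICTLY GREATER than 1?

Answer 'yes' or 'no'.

Answer: yes

Derivation:
Current gcd = 1
gcd of all OTHER numbers (without N[0]=46): gcd([55, 45, 45, 20]) = 5
The new gcd after any change is gcd(5, new_value).
This can be at most 5.
Since 5 > old gcd 1, the gcd CAN increase (e.g., set N[0] = 5).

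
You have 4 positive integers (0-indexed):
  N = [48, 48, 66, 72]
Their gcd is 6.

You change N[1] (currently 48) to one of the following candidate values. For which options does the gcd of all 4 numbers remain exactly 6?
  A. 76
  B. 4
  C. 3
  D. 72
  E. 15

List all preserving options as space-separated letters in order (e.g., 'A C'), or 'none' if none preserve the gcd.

Old gcd = 6; gcd of others (without N[1]) = 6
New gcd for candidate v: gcd(6, v). Preserves old gcd iff gcd(6, v) = 6.
  Option A: v=76, gcd(6,76)=2 -> changes
  Option B: v=4, gcd(6,4)=2 -> changes
  Option C: v=3, gcd(6,3)=3 -> changes
  Option D: v=72, gcd(6,72)=6 -> preserves
  Option E: v=15, gcd(6,15)=3 -> changes

Answer: D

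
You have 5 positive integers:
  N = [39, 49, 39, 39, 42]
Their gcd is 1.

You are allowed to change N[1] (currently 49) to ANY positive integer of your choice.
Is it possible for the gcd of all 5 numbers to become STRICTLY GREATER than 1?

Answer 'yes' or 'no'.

Current gcd = 1
gcd of all OTHER numbers (without N[1]=49): gcd([39, 39, 39, 42]) = 3
The new gcd after any change is gcd(3, new_value).
This can be at most 3.
Since 3 > old gcd 1, the gcd CAN increase (e.g., set N[1] = 3).

Answer: yes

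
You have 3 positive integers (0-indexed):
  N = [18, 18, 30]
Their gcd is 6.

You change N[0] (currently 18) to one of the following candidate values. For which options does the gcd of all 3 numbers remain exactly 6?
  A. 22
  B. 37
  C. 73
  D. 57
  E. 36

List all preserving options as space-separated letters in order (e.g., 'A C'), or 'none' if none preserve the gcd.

Old gcd = 6; gcd of others (without N[0]) = 6
New gcd for candidate v: gcd(6, v). Preserves old gcd iff gcd(6, v) = 6.
  Option A: v=22, gcd(6,22)=2 -> changes
  Option B: v=37, gcd(6,37)=1 -> changes
  Option C: v=73, gcd(6,73)=1 -> changes
  Option D: v=57, gcd(6,57)=3 -> changes
  Option E: v=36, gcd(6,36)=6 -> preserves

Answer: E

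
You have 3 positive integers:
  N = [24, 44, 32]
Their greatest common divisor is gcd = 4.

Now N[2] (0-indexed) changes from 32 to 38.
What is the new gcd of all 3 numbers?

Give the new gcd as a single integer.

Numbers: [24, 44, 32], gcd = 4
Change: index 2, 32 -> 38
gcd of the OTHER numbers (without index 2): gcd([24, 44]) = 4
New gcd = gcd(g_others, new_val) = gcd(4, 38) = 2

Answer: 2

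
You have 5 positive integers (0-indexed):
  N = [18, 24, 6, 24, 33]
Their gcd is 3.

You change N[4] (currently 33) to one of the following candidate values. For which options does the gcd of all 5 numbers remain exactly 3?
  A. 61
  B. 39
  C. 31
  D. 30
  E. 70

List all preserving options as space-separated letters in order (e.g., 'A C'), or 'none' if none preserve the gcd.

Answer: B

Derivation:
Old gcd = 3; gcd of others (without N[4]) = 6
New gcd for candidate v: gcd(6, v). Preserves old gcd iff gcd(6, v) = 3.
  Option A: v=61, gcd(6,61)=1 -> changes
  Option B: v=39, gcd(6,39)=3 -> preserves
  Option C: v=31, gcd(6,31)=1 -> changes
  Option D: v=30, gcd(6,30)=6 -> changes
  Option E: v=70, gcd(6,70)=2 -> changes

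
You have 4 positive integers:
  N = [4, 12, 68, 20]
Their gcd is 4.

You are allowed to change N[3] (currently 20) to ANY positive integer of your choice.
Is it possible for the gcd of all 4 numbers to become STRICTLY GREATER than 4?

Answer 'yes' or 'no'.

Answer: no

Derivation:
Current gcd = 4
gcd of all OTHER numbers (without N[3]=20): gcd([4, 12, 68]) = 4
The new gcd after any change is gcd(4, new_value).
This can be at most 4.
Since 4 = old gcd 4, the gcd can only stay the same or decrease.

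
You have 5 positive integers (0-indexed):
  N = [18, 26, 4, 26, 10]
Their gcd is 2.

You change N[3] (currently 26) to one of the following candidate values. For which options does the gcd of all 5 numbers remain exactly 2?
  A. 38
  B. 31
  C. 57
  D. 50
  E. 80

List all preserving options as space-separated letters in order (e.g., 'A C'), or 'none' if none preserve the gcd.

Answer: A D E

Derivation:
Old gcd = 2; gcd of others (without N[3]) = 2
New gcd for candidate v: gcd(2, v). Preserves old gcd iff gcd(2, v) = 2.
  Option A: v=38, gcd(2,38)=2 -> preserves
  Option B: v=31, gcd(2,31)=1 -> changes
  Option C: v=57, gcd(2,57)=1 -> changes
  Option D: v=50, gcd(2,50)=2 -> preserves
  Option E: v=80, gcd(2,80)=2 -> preserves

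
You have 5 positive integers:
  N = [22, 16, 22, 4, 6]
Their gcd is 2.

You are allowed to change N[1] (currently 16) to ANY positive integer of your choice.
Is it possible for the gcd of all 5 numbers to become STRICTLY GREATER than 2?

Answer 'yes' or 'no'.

Current gcd = 2
gcd of all OTHER numbers (without N[1]=16): gcd([22, 22, 4, 6]) = 2
The new gcd after any change is gcd(2, new_value).
This can be at most 2.
Since 2 = old gcd 2, the gcd can only stay the same or decrease.

Answer: no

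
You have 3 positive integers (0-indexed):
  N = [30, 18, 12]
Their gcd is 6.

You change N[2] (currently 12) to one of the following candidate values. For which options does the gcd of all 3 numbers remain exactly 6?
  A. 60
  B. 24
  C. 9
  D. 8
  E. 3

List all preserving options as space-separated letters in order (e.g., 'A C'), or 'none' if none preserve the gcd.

Answer: A B

Derivation:
Old gcd = 6; gcd of others (without N[2]) = 6
New gcd for candidate v: gcd(6, v). Preserves old gcd iff gcd(6, v) = 6.
  Option A: v=60, gcd(6,60)=6 -> preserves
  Option B: v=24, gcd(6,24)=6 -> preserves
  Option C: v=9, gcd(6,9)=3 -> changes
  Option D: v=8, gcd(6,8)=2 -> changes
  Option E: v=3, gcd(6,3)=3 -> changes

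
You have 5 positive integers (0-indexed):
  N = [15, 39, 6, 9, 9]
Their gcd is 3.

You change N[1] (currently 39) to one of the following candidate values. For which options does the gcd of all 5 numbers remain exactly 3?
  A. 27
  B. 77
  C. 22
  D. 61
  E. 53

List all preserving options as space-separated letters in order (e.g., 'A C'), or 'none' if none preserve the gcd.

Old gcd = 3; gcd of others (without N[1]) = 3
New gcd for candidate v: gcd(3, v). Preserves old gcd iff gcd(3, v) = 3.
  Option A: v=27, gcd(3,27)=3 -> preserves
  Option B: v=77, gcd(3,77)=1 -> changes
  Option C: v=22, gcd(3,22)=1 -> changes
  Option D: v=61, gcd(3,61)=1 -> changes
  Option E: v=53, gcd(3,53)=1 -> changes

Answer: A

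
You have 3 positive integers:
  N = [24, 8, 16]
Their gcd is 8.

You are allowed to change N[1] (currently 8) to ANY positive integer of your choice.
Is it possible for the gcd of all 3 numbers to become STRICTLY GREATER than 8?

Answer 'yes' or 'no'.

Current gcd = 8
gcd of all OTHER numbers (without N[1]=8): gcd([24, 16]) = 8
The new gcd after any change is gcd(8, new_value).
This can be at most 8.
Since 8 = old gcd 8, the gcd can only stay the same or decrease.

Answer: no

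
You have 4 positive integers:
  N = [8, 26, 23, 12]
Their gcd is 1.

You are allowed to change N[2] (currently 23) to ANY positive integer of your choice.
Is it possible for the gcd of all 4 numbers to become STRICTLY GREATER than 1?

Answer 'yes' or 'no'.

Current gcd = 1
gcd of all OTHER numbers (without N[2]=23): gcd([8, 26, 12]) = 2
The new gcd after any change is gcd(2, new_value).
This can be at most 2.
Since 2 > old gcd 1, the gcd CAN increase (e.g., set N[2] = 2).

Answer: yes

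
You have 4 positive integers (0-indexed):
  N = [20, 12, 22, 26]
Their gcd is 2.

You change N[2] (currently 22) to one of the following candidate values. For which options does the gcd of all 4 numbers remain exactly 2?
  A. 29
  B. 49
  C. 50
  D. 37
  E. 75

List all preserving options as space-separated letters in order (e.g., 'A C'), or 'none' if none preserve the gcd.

Old gcd = 2; gcd of others (without N[2]) = 2
New gcd for candidate v: gcd(2, v). Preserves old gcd iff gcd(2, v) = 2.
  Option A: v=29, gcd(2,29)=1 -> changes
  Option B: v=49, gcd(2,49)=1 -> changes
  Option C: v=50, gcd(2,50)=2 -> preserves
  Option D: v=37, gcd(2,37)=1 -> changes
  Option E: v=75, gcd(2,75)=1 -> changes

Answer: C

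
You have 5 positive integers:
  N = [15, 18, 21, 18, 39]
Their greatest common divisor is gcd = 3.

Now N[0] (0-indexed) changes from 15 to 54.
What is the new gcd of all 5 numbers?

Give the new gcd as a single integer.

Numbers: [15, 18, 21, 18, 39], gcd = 3
Change: index 0, 15 -> 54
gcd of the OTHER numbers (without index 0): gcd([18, 21, 18, 39]) = 3
New gcd = gcd(g_others, new_val) = gcd(3, 54) = 3

Answer: 3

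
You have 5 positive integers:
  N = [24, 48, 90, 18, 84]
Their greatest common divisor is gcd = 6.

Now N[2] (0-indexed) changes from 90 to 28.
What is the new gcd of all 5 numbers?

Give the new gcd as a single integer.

Answer: 2

Derivation:
Numbers: [24, 48, 90, 18, 84], gcd = 6
Change: index 2, 90 -> 28
gcd of the OTHER numbers (without index 2): gcd([24, 48, 18, 84]) = 6
New gcd = gcd(g_others, new_val) = gcd(6, 28) = 2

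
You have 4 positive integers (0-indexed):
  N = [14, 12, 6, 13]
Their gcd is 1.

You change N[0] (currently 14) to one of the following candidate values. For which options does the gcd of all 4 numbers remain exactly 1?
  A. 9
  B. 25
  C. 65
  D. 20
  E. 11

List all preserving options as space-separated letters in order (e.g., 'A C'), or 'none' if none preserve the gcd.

Old gcd = 1; gcd of others (without N[0]) = 1
New gcd for candidate v: gcd(1, v). Preserves old gcd iff gcd(1, v) = 1.
  Option A: v=9, gcd(1,9)=1 -> preserves
  Option B: v=25, gcd(1,25)=1 -> preserves
  Option C: v=65, gcd(1,65)=1 -> preserves
  Option D: v=20, gcd(1,20)=1 -> preserves
  Option E: v=11, gcd(1,11)=1 -> preserves

Answer: A B C D E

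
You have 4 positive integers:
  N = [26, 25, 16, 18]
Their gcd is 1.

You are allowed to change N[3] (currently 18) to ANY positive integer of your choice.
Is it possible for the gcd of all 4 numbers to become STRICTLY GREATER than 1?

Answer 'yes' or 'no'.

Current gcd = 1
gcd of all OTHER numbers (without N[3]=18): gcd([26, 25, 16]) = 1
The new gcd after any change is gcd(1, new_value).
This can be at most 1.
Since 1 = old gcd 1, the gcd can only stay the same or decrease.

Answer: no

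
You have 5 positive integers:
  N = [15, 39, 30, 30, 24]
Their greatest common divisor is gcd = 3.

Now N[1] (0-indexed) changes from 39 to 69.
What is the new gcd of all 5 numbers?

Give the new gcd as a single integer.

Numbers: [15, 39, 30, 30, 24], gcd = 3
Change: index 1, 39 -> 69
gcd of the OTHER numbers (without index 1): gcd([15, 30, 30, 24]) = 3
New gcd = gcd(g_others, new_val) = gcd(3, 69) = 3

Answer: 3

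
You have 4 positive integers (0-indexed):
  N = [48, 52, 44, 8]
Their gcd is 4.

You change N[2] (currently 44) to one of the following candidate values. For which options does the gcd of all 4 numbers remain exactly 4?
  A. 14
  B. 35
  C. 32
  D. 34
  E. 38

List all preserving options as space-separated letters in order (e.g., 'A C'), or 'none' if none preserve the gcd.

Old gcd = 4; gcd of others (without N[2]) = 4
New gcd for candidate v: gcd(4, v). Preserves old gcd iff gcd(4, v) = 4.
  Option A: v=14, gcd(4,14)=2 -> changes
  Option B: v=35, gcd(4,35)=1 -> changes
  Option C: v=32, gcd(4,32)=4 -> preserves
  Option D: v=34, gcd(4,34)=2 -> changes
  Option E: v=38, gcd(4,38)=2 -> changes

Answer: C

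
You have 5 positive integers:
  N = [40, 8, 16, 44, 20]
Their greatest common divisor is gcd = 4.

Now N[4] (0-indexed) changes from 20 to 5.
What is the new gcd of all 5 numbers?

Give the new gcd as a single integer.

Answer: 1

Derivation:
Numbers: [40, 8, 16, 44, 20], gcd = 4
Change: index 4, 20 -> 5
gcd of the OTHER numbers (without index 4): gcd([40, 8, 16, 44]) = 4
New gcd = gcd(g_others, new_val) = gcd(4, 5) = 1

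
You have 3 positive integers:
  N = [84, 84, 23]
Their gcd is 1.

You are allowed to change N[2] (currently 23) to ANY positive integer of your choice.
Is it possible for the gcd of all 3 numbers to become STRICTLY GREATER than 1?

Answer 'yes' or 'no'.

Answer: yes

Derivation:
Current gcd = 1
gcd of all OTHER numbers (without N[2]=23): gcd([84, 84]) = 84
The new gcd after any change is gcd(84, new_value).
This can be at most 84.
Since 84 > old gcd 1, the gcd CAN increase (e.g., set N[2] = 84).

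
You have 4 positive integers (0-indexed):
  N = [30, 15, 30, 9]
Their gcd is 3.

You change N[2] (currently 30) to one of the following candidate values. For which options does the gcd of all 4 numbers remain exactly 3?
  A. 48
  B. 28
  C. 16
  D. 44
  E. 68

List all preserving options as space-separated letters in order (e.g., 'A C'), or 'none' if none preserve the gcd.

Answer: A

Derivation:
Old gcd = 3; gcd of others (without N[2]) = 3
New gcd for candidate v: gcd(3, v). Preserves old gcd iff gcd(3, v) = 3.
  Option A: v=48, gcd(3,48)=3 -> preserves
  Option B: v=28, gcd(3,28)=1 -> changes
  Option C: v=16, gcd(3,16)=1 -> changes
  Option D: v=44, gcd(3,44)=1 -> changes
  Option E: v=68, gcd(3,68)=1 -> changes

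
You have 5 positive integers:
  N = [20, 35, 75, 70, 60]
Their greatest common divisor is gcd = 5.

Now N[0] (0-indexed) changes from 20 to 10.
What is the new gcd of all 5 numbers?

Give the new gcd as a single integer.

Answer: 5

Derivation:
Numbers: [20, 35, 75, 70, 60], gcd = 5
Change: index 0, 20 -> 10
gcd of the OTHER numbers (without index 0): gcd([35, 75, 70, 60]) = 5
New gcd = gcd(g_others, new_val) = gcd(5, 10) = 5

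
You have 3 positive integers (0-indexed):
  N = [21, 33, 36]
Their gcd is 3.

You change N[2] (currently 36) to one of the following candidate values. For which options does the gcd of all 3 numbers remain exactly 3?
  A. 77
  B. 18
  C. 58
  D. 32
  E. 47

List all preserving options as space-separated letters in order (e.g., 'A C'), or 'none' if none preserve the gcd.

Old gcd = 3; gcd of others (without N[2]) = 3
New gcd for candidate v: gcd(3, v). Preserves old gcd iff gcd(3, v) = 3.
  Option A: v=77, gcd(3,77)=1 -> changes
  Option B: v=18, gcd(3,18)=3 -> preserves
  Option C: v=58, gcd(3,58)=1 -> changes
  Option D: v=32, gcd(3,32)=1 -> changes
  Option E: v=47, gcd(3,47)=1 -> changes

Answer: B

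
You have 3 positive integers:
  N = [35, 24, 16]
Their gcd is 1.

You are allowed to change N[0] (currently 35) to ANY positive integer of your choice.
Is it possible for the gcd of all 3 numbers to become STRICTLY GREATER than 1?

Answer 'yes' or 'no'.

Current gcd = 1
gcd of all OTHER numbers (without N[0]=35): gcd([24, 16]) = 8
The new gcd after any change is gcd(8, new_value).
This can be at most 8.
Since 8 > old gcd 1, the gcd CAN increase (e.g., set N[0] = 8).

Answer: yes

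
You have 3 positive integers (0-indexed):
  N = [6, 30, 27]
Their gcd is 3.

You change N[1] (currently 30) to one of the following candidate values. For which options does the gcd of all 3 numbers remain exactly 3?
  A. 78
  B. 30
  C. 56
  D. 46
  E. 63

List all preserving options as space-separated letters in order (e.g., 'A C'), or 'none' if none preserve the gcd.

Answer: A B E

Derivation:
Old gcd = 3; gcd of others (without N[1]) = 3
New gcd for candidate v: gcd(3, v). Preserves old gcd iff gcd(3, v) = 3.
  Option A: v=78, gcd(3,78)=3 -> preserves
  Option B: v=30, gcd(3,30)=3 -> preserves
  Option C: v=56, gcd(3,56)=1 -> changes
  Option D: v=46, gcd(3,46)=1 -> changes
  Option E: v=63, gcd(3,63)=3 -> preserves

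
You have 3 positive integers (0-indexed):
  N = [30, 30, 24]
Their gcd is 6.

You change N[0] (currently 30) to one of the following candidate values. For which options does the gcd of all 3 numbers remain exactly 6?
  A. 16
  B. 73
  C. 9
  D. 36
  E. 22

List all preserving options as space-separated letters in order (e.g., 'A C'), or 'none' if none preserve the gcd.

Answer: D

Derivation:
Old gcd = 6; gcd of others (without N[0]) = 6
New gcd for candidate v: gcd(6, v). Preserves old gcd iff gcd(6, v) = 6.
  Option A: v=16, gcd(6,16)=2 -> changes
  Option B: v=73, gcd(6,73)=1 -> changes
  Option C: v=9, gcd(6,9)=3 -> changes
  Option D: v=36, gcd(6,36)=6 -> preserves
  Option E: v=22, gcd(6,22)=2 -> changes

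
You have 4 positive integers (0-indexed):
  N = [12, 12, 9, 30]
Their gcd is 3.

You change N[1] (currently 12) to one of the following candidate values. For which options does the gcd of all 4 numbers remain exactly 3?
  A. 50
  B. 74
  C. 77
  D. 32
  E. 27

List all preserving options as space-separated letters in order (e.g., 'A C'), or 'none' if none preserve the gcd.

Old gcd = 3; gcd of others (without N[1]) = 3
New gcd for candidate v: gcd(3, v). Preserves old gcd iff gcd(3, v) = 3.
  Option A: v=50, gcd(3,50)=1 -> changes
  Option B: v=74, gcd(3,74)=1 -> changes
  Option C: v=77, gcd(3,77)=1 -> changes
  Option D: v=32, gcd(3,32)=1 -> changes
  Option E: v=27, gcd(3,27)=3 -> preserves

Answer: E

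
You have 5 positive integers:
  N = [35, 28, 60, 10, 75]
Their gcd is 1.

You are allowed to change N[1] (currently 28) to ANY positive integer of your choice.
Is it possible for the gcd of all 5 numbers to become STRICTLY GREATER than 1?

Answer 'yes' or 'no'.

Answer: yes

Derivation:
Current gcd = 1
gcd of all OTHER numbers (without N[1]=28): gcd([35, 60, 10, 75]) = 5
The new gcd after any change is gcd(5, new_value).
This can be at most 5.
Since 5 > old gcd 1, the gcd CAN increase (e.g., set N[1] = 5).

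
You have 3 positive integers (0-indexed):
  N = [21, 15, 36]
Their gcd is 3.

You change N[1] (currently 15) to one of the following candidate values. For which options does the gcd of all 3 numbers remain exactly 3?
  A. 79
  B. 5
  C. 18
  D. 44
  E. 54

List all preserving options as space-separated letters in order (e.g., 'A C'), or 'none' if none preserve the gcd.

Old gcd = 3; gcd of others (without N[1]) = 3
New gcd for candidate v: gcd(3, v). Preserves old gcd iff gcd(3, v) = 3.
  Option A: v=79, gcd(3,79)=1 -> changes
  Option B: v=5, gcd(3,5)=1 -> changes
  Option C: v=18, gcd(3,18)=3 -> preserves
  Option D: v=44, gcd(3,44)=1 -> changes
  Option E: v=54, gcd(3,54)=3 -> preserves

Answer: C E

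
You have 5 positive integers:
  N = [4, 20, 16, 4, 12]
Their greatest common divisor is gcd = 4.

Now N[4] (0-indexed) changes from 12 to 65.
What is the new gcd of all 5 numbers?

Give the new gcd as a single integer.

Numbers: [4, 20, 16, 4, 12], gcd = 4
Change: index 4, 12 -> 65
gcd of the OTHER numbers (without index 4): gcd([4, 20, 16, 4]) = 4
New gcd = gcd(g_others, new_val) = gcd(4, 65) = 1

Answer: 1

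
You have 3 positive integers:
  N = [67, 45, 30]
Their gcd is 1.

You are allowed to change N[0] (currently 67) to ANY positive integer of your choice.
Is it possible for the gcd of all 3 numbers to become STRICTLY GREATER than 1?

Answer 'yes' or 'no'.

Current gcd = 1
gcd of all OTHER numbers (without N[0]=67): gcd([45, 30]) = 15
The new gcd after any change is gcd(15, new_value).
This can be at most 15.
Since 15 > old gcd 1, the gcd CAN increase (e.g., set N[0] = 15).

Answer: yes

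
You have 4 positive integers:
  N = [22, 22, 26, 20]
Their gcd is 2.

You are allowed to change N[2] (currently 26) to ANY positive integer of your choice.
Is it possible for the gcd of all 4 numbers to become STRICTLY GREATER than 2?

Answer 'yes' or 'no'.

Answer: no

Derivation:
Current gcd = 2
gcd of all OTHER numbers (without N[2]=26): gcd([22, 22, 20]) = 2
The new gcd after any change is gcd(2, new_value).
This can be at most 2.
Since 2 = old gcd 2, the gcd can only stay the same or decrease.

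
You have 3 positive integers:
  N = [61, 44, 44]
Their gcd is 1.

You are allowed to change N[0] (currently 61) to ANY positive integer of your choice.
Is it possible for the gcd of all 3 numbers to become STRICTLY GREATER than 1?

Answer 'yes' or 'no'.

Answer: yes

Derivation:
Current gcd = 1
gcd of all OTHER numbers (without N[0]=61): gcd([44, 44]) = 44
The new gcd after any change is gcd(44, new_value).
This can be at most 44.
Since 44 > old gcd 1, the gcd CAN increase (e.g., set N[0] = 44).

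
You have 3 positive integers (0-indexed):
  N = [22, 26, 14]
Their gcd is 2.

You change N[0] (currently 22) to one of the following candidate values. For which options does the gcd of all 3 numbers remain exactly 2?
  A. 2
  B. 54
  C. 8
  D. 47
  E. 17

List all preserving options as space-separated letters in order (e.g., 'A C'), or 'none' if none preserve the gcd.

Answer: A B C

Derivation:
Old gcd = 2; gcd of others (without N[0]) = 2
New gcd for candidate v: gcd(2, v). Preserves old gcd iff gcd(2, v) = 2.
  Option A: v=2, gcd(2,2)=2 -> preserves
  Option B: v=54, gcd(2,54)=2 -> preserves
  Option C: v=8, gcd(2,8)=2 -> preserves
  Option D: v=47, gcd(2,47)=1 -> changes
  Option E: v=17, gcd(2,17)=1 -> changes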